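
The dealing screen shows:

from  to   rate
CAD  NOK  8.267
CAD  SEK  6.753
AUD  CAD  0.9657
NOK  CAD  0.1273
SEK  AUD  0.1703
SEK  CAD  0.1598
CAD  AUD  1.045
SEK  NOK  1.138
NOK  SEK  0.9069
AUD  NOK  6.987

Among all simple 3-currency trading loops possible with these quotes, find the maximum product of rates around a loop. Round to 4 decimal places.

1.1981

NOK→SEK→CAD→NOK: 0.9069 × 0.1598 × 8.267 = 1.19808
CAD→SEK→AUD→CAD: 6.753 × 0.1703 × 0.9657 = 1.11059
NOK→SEK→AUD→NOK: 0.9069 × 0.1703 × 6.987 = 1.07911
NOK→CAD→SEK→NOK: 0.1273 × 6.753 × 1.138 = 0.97829
NOK→CAD→AUD→NOK: 0.1273 × 1.045 × 6.987 = 0.92947
Maximum is NOK→SEK→CAD→NOK at 1.1981; arbitrage exists.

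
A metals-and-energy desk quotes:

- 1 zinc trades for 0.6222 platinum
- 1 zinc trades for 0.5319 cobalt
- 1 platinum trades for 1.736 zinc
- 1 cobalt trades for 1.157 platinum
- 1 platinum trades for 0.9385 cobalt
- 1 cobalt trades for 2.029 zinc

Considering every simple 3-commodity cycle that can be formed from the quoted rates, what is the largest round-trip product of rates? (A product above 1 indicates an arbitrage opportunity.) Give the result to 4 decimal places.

1.1848

cobalt→zinc→platinum→cobalt: 2.029 × 0.6222 × 0.9385 = 1.18480
cobalt→platinum→zinc→cobalt: 1.157 × 1.736 × 0.5319 = 1.06835
Maximum is cobalt→zinc→platinum→cobalt at 1.1848; arbitrage exists.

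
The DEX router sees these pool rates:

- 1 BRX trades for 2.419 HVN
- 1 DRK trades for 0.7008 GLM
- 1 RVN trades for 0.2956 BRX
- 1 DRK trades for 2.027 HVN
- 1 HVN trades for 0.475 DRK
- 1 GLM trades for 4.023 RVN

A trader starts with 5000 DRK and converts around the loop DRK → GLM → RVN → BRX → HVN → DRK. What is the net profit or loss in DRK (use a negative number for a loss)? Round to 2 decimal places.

5000 DRK × 0.7008 = 3504 GLM
3504 GLM × 4.023 = 14096.592 RVN
14096.592 RVN × 0.2956 = 4166.9525952 BRX
4166.9525952 BRX × 2.419 = 10079.8583277888 HVN
10079.8583277888 HVN × 0.475 = 4787.93270569968 DRK
Net change: 4787.93270569968 − 5000 = -212.06729430032 DRK

-212.07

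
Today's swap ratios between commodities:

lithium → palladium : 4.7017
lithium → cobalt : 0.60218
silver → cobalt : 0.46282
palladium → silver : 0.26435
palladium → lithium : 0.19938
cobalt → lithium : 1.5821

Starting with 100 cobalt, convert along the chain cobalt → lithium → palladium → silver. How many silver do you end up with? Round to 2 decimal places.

100 cobalt × 1.5821 = 158.21 lithium
158.21 lithium × 4.7017 = 743.855957 palladium
743.855957 palladium × 0.26435 = 196.63832223295 silver

196.64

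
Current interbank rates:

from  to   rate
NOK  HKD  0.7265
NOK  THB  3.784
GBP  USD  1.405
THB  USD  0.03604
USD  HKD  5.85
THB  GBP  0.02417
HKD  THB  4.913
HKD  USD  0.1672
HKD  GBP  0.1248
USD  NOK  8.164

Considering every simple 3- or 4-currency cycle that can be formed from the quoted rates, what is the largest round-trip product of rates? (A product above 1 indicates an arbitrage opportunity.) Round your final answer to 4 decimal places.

NOK→THB→USD→NOK: 3.784 × 0.03604 × 8.164 = 1.11337
NOK→HKD→THB→USD→NOK: 0.7265 × 4.913 × 0.03604 × 8.164 = 1.05020
NOK→THB→GBP→USD→NOK: 3.784 × 0.02417 × 1.405 × 8.164 = 1.04908
NOK→HKD→GBP→USD→NOK: 0.7265 × 0.1248 × 1.405 × 8.164 = 1.03999
USD→HKD→THB→USD: 5.85 × 4.913 × 0.03604 = 1.03583
USD→HKD→GBP→USD: 5.85 × 0.1248 × 1.405 = 1.02576
NOK→HKD→USD→NOK: 0.7265 × 0.1672 × 8.164 = 0.99169
USD→HKD→THB→GBP→USD: 5.85 × 4.913 × 0.02417 × 1.405 = 0.97601
Maximum is NOK→THB→USD→NOK at 1.1134; arbitrage exists.

1.1134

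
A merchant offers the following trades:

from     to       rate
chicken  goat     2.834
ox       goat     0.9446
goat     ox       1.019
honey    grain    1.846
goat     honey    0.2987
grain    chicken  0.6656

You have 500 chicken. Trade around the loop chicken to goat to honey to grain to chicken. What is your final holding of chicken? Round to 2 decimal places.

500 chicken × 2.834 = 1417 goat
1417 goat × 0.2987 = 423.2579 honey
423.2579 honey × 1.846 = 781.3340834 grain
781.3340834 grain × 0.6656 = 520.05596591104 chicken

520.06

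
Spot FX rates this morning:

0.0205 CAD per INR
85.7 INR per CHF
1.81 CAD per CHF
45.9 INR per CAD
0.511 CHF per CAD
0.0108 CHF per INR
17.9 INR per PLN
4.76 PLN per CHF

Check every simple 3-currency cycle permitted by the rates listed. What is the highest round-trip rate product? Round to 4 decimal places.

INR→CHF→PLN→INR: 0.0108 × 4.76 × 17.9 = 0.92020
INR→CAD→CHF→INR: 0.0205 × 0.511 × 85.7 = 0.89775
INR→CHF→CAD→INR: 0.0108 × 1.81 × 45.9 = 0.89725
Maximum is INR→CHF→PLN→INR at 0.9202; no arbitrage — every cycle loses value.

0.9202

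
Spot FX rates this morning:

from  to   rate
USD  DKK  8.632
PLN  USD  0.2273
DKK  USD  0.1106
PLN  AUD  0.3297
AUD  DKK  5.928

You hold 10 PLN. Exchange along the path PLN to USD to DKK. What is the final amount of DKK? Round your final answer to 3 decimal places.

10 PLN × 0.2273 = 2.273 USD
2.273 USD × 8.632 = 19.620536 DKK

19.621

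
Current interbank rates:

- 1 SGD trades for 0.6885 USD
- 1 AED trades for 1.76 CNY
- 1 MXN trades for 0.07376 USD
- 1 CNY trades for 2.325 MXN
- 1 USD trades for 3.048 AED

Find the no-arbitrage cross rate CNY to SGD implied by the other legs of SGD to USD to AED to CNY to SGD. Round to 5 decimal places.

Known legs of the cycle: 0.6885 × 3.048 × 1.76 = 3.69344448
For no arbitrage the full-cycle product must be 1, so the missing rate is 1 / 3.69344448 ≈ 0.2707500.

0.27075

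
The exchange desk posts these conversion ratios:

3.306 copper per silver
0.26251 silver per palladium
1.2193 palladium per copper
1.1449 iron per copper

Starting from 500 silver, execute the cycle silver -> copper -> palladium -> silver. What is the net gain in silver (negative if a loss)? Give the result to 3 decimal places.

500 silver × 3.306 = 1653 copper
1653 copper × 1.2193 = 2015.5029 palladium
2015.5029 palladium × 0.26251 = 529.089666279 silver
Net change: 529.089666279 − 500 = 29.089666279 silver

29.090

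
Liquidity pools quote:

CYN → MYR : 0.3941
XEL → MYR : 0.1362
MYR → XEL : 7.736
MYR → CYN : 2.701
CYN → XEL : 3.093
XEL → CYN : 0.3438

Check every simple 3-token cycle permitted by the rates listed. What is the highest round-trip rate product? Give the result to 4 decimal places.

MYR→CYN→XEL→MYR: 2.701 × 3.093 × 0.1362 = 1.13784
MYR→XEL→CYN→MYR: 7.736 × 0.3438 × 0.3941 = 1.04816
Maximum is MYR→CYN→XEL→MYR at 1.1378; arbitrage exists.

1.1378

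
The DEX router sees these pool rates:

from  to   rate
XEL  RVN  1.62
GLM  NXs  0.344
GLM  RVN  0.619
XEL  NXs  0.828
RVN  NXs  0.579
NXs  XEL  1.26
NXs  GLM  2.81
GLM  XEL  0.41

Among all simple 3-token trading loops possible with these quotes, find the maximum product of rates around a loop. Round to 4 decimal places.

RVN→NXs→XEL→RVN: 0.579 × 1.26 × 1.62 = 1.18185
GLM→RVN→NXs→GLM: 0.619 × 0.579 × 2.81 = 1.00711
GLM→XEL→NXs→GLM: 0.41 × 0.828 × 2.81 = 0.95394
Maximum is RVN→NXs→XEL→RVN at 1.1819; arbitrage exists.

1.1819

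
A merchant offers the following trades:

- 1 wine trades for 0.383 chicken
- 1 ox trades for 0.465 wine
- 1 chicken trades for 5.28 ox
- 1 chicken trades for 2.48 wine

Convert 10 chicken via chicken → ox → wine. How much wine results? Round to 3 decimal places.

10 chicken × 5.28 = 52.8 ox
52.8 ox × 0.465 = 24.552 wine

24.552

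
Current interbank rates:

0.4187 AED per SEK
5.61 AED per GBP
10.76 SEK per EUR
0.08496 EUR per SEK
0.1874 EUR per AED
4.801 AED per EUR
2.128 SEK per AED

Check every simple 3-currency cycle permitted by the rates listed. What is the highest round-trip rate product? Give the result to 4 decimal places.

SEK→EUR→AED→SEK: 0.08496 × 4.801 × 2.128 = 0.86800
SEK→AED→EUR→SEK: 0.4187 × 0.1874 × 10.76 = 0.84428
Maximum is SEK→EUR→AED→SEK at 0.8680; no arbitrage — every cycle loses value.

0.8680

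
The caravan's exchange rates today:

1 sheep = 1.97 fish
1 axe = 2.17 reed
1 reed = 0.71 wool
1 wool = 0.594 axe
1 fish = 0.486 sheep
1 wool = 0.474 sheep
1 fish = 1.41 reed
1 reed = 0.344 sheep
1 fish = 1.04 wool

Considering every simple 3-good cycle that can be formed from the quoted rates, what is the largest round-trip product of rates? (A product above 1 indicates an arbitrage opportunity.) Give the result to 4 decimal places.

sheep→fish→wool→sheep: 1.97 × 1.04 × 0.474 = 0.97113
sheep→fish→reed→sheep: 1.97 × 1.41 × 0.344 = 0.95553
axe→reed→wool→axe: 2.17 × 0.71 × 0.594 = 0.91518
Maximum is sheep→fish→wool→sheep at 0.9711; no arbitrage — every cycle loses value.

0.9711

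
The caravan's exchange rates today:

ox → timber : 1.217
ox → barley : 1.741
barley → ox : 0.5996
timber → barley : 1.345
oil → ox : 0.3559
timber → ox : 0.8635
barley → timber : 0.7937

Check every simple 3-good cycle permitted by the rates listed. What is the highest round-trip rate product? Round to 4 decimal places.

1.1932

barley→timber→ox→barley: 0.7937 × 0.8635 × 1.741 = 1.19321
barley→ox→timber→barley: 0.5996 × 1.217 × 1.345 = 0.98146
Maximum is barley→timber→ox→barley at 1.1932; arbitrage exists.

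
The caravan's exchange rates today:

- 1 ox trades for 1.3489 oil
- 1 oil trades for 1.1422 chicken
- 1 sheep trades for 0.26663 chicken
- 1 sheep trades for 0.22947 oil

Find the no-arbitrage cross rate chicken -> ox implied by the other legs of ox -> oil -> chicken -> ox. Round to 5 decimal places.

Known legs of the cycle: 1.3489 × 1.1422 = 1.54071358
For no arbitrage the full-cycle product must be 1, so the missing rate is 1 / 1.54071358 ≈ 0.6490499.

0.64905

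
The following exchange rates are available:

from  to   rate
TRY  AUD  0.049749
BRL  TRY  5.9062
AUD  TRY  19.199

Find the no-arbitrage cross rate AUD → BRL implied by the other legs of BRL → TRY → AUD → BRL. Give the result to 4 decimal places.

Known legs of the cycle: 5.9062 × 0.049749 = 0.2938275438
For no arbitrage the full-cycle product must be 1, so the missing rate is 1 / 0.2938275438 ≈ 3.403357.

3.4034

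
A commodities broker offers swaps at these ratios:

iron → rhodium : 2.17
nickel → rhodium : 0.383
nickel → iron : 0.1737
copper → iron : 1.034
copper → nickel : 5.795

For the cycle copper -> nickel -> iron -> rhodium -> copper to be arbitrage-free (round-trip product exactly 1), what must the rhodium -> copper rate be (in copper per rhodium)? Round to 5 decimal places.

Known legs of the cycle: 5.795 × 0.1737 × 2.17 = 2.184303555
For no arbitrage the full-cycle product must be 1, so the missing rate is 1 / 2.184303555 ≈ 0.4578118.

0.45781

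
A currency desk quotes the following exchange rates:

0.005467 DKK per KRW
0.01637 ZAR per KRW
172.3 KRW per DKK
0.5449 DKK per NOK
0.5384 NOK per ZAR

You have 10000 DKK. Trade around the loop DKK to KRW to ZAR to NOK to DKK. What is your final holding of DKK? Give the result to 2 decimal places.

10000 DKK × 172.3 = 1723000 KRW
1723000 KRW × 0.01637 = 28205.51 ZAR
28205.51 ZAR × 0.5384 = 15185.846584 NOK
15185.846584 NOK × 0.5449 = 8274.7678036216 DKK

8274.77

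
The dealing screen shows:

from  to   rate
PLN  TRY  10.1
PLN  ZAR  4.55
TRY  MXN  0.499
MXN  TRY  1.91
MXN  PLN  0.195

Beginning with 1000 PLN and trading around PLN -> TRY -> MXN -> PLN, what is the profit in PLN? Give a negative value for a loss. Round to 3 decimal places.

1000 PLN × 10.1 = 10100 TRY
10100 TRY × 0.499 = 5039.9 MXN
5039.9 MXN × 0.195 = 982.7805 PLN
Net change: 982.7805 − 1000 = -17.2195 PLN

-17.220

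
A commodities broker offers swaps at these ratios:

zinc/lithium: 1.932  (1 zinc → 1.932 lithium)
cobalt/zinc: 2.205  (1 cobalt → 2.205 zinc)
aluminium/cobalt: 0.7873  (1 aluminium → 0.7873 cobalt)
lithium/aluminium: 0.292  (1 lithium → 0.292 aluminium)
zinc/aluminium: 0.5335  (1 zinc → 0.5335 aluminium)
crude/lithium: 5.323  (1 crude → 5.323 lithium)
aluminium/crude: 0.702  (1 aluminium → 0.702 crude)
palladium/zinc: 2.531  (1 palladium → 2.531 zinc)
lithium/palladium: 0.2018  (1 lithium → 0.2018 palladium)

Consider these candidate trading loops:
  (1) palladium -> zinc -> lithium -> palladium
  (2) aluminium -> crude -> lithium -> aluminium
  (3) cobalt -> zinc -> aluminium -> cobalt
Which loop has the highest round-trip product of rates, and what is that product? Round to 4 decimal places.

(1) 2.531 × 1.932 × 0.2018 = 0.98678
(2) 0.702 × 5.323 × 0.292 = 1.09113
(3) 2.205 × 0.5335 × 0.7873 = 0.92615
Highest is cycle (2) at 1.0911 (>1, arbitrage).

1.0911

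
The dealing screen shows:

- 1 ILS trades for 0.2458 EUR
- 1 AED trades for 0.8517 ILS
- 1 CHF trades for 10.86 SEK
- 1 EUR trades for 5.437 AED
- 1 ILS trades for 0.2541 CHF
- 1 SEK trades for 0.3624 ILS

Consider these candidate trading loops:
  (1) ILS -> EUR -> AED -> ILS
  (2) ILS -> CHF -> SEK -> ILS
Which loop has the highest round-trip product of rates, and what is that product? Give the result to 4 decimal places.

(1) 0.2458 × 5.437 × 0.8517 = 1.13822
(2) 0.2541 × 10.86 × 0.3624 = 1.00005
Highest is cycle (1) at 1.1382 (>1, arbitrage).

1.1382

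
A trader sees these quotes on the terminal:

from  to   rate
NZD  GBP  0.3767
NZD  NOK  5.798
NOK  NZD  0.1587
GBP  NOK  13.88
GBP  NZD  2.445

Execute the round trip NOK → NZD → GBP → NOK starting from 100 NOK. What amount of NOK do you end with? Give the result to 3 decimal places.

82.978

100 NOK × 0.1587 = 15.87 NZD
15.87 NZD × 0.3767 = 5.978229 GBP
5.978229 GBP × 13.88 = 82.97781852 NOK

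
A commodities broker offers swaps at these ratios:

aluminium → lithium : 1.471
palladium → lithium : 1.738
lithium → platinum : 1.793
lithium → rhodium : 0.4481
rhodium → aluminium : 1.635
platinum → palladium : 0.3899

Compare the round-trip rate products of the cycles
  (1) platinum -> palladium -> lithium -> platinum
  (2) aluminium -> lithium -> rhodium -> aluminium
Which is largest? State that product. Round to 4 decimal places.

1.2150

(1) 0.3899 × 1.738 × 1.793 = 1.21502
(2) 1.471 × 0.4481 × 1.635 = 1.07772
Highest is cycle (1) at 1.2150 (>1, arbitrage).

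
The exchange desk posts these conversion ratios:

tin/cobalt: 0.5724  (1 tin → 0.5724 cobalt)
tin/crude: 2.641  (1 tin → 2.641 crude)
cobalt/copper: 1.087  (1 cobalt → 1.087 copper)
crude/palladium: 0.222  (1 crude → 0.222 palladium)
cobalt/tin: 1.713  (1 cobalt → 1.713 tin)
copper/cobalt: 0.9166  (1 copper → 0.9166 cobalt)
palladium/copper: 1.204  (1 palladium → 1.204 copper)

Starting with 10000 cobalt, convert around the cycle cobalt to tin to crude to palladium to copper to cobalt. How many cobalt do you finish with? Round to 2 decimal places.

11083.71

10000 cobalt × 1.713 = 17130 tin
17130 tin × 2.641 = 45240.33 crude
45240.33 crude × 0.222 = 10043.35326 palladium
10043.35326 palladium × 1.204 = 12092.19732504 copper
12092.19732504 copper × 0.9166 = 11083.708068131664 cobalt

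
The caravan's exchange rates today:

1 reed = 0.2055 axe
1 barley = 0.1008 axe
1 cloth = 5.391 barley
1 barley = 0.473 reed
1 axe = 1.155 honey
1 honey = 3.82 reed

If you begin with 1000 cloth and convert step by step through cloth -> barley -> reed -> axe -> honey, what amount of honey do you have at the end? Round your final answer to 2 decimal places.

605.24

1000 cloth × 5.391 = 5391 barley
5391 barley × 0.473 = 2549.943 reed
2549.943 reed × 0.2055 = 524.0132865 axe
524.0132865 axe × 1.155 = 605.2353459075 honey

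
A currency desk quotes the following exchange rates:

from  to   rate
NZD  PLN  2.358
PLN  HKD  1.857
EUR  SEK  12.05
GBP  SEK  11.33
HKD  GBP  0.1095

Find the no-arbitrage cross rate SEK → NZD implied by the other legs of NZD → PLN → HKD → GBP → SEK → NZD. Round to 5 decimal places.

0.18408

Known legs of the cycle: 2.358 × 1.857 × 0.1095 × 11.33 = 5.43249998181
For no arbitrage the full-cycle product must be 1, so the missing rate is 1 / 5.43249998181 ≈ 0.1840773.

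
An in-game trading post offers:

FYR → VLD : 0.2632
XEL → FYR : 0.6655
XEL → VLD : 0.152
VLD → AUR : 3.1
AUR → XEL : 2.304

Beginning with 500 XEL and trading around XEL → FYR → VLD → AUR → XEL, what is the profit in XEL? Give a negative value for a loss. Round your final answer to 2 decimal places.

125.53

500 XEL × 0.6655 = 332.75 FYR
332.75 FYR × 0.2632 = 87.5798 VLD
87.5798 VLD × 3.1 = 271.49738 AUR
271.49738 AUR × 2.304 = 625.52996352 XEL
Net change: 625.52996352 − 500 = 125.52996352 XEL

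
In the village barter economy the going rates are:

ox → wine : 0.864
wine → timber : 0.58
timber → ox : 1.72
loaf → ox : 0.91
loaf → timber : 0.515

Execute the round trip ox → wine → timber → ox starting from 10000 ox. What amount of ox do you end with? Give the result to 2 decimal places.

10000 ox × 0.864 = 8640 wine
8640 wine × 0.58 = 5011.2 timber
5011.2 timber × 1.72 = 8619.264 ox

8619.26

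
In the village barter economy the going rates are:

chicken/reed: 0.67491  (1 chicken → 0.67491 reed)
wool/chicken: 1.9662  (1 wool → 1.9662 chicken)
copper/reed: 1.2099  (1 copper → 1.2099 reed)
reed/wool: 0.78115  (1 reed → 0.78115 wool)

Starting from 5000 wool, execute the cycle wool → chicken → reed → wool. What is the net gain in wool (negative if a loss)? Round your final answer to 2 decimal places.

5000 wool × 1.9662 = 9831 chicken
9831 chicken × 0.67491 = 6635.04021 reed
6635.04021 reed × 0.78115 = 5182.9616600415 wool
Net change: 5182.9616600415 − 5000 = 182.9616600415 wool

182.96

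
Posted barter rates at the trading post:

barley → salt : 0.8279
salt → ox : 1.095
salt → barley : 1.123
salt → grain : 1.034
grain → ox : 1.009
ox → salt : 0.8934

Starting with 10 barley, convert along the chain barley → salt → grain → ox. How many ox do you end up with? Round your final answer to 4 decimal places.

10 barley × 0.8279 = 8.279 salt
8.279 salt × 1.034 = 8.560486 grain
8.560486 grain × 1.009 = 8.637530374 ox

8.6375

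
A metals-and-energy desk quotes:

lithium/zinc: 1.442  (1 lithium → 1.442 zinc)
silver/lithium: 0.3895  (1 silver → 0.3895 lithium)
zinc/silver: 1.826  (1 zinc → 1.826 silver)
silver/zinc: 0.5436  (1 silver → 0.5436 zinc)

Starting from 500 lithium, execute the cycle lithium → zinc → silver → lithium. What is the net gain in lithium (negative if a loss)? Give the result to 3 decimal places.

12.795

500 lithium × 1.442 = 721 zinc
721 zinc × 1.826 = 1316.546 silver
1316.546 silver × 0.3895 = 512.794667 lithium
Net change: 512.794667 − 500 = 12.794667 lithium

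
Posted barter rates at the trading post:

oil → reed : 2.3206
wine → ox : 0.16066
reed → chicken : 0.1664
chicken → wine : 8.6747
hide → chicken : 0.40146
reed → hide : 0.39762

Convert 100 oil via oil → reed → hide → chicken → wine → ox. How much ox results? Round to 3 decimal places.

100 oil × 2.3206 = 232.06 reed
232.06 reed × 0.39762 = 92.2716972 hide
92.2716972 hide × 0.40146 = 37.043395557912 chicken
37.043395557912 chicken × 8.6747 = 321.3403434462192264 wine
321.3403434462192264 wine × 0.16066 = 51.626539578069580913424 ox

51.627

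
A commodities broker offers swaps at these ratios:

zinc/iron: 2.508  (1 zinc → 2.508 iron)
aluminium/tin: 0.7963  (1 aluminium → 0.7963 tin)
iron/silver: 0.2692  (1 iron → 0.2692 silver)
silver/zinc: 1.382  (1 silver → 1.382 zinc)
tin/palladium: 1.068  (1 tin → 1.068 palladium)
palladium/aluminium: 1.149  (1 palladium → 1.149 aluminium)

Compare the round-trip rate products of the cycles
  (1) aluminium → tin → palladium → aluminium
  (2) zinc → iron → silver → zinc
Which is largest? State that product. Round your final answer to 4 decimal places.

(1) 0.7963 × 1.068 × 1.149 = 0.97717
(2) 2.508 × 0.2692 × 1.382 = 0.93306
Highest is cycle (1) at 0.9772 (≤1, no arbitrage).

0.9772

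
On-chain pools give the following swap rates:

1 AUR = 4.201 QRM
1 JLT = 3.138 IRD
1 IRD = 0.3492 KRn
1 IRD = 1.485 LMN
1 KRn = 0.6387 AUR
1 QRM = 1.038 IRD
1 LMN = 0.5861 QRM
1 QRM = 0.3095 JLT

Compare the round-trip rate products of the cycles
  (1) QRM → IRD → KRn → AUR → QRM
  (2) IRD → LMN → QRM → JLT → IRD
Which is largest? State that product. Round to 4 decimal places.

0.9726

(1) 1.038 × 0.3492 × 0.6387 × 4.201 = 0.97257
(2) 1.485 × 0.5861 × 0.3095 × 3.138 = 0.84530
Highest is cycle (1) at 0.9726 (≤1, no arbitrage).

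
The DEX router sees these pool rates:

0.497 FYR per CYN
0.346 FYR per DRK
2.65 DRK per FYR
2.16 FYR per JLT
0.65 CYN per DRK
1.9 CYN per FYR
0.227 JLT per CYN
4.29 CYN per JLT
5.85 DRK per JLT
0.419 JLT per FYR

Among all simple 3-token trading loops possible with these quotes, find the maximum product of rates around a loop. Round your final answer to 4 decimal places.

0.9316

JLT→FYR→CYN→JLT: 2.16 × 1.9 × 0.227 = 0.93161
JLT→CYN→FYR→JLT: 4.29 × 0.497 × 0.419 = 0.89336
JLT→DRK→CYN→JLT: 5.85 × 0.65 × 0.227 = 0.86317
FYR→DRK→CYN→FYR: 2.65 × 0.65 × 0.497 = 0.85608
JLT→DRK→FYR→JLT: 5.85 × 0.346 × 0.419 = 0.84810
Maximum is JLT→FYR→CYN→JLT at 0.9316; no arbitrage — every cycle loses value.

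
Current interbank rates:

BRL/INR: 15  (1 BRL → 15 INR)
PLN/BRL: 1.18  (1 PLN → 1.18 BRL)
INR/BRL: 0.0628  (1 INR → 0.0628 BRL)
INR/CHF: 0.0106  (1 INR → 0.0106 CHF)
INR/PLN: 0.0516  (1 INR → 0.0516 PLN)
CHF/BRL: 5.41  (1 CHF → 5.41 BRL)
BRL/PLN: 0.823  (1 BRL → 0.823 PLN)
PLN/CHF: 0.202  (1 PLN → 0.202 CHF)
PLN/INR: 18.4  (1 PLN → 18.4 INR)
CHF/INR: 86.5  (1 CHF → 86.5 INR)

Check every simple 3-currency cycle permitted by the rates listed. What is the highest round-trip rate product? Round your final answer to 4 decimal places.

0.9510

INR→BRL→PLN→INR: 0.0628 × 0.823 × 18.4 = 0.95099
INR→PLN→BRL→INR: 0.0516 × 1.18 × 15 = 0.91332
INR→PLN→CHF→INR: 0.0516 × 0.202 × 86.5 = 0.90161
BRL→PLN→CHF→BRL: 0.823 × 0.202 × 5.41 = 0.89939
INR→CHF→BRL→INR: 0.0106 × 5.41 × 15 = 0.86019
Maximum is INR→BRL→PLN→INR at 0.9510; no arbitrage — every cycle loses value.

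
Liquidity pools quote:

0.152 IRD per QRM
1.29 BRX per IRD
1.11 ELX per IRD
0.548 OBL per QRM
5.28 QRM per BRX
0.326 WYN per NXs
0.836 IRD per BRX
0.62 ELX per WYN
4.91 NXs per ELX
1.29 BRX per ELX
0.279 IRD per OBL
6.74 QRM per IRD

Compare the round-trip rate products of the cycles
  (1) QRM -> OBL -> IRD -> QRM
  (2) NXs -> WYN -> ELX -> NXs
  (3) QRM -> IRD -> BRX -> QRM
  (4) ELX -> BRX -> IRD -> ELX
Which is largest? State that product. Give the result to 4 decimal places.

1.1971

(1) 0.548 × 0.279 × 6.74 = 1.03049
(2) 0.326 × 0.62 × 4.91 = 0.99241
(3) 0.152 × 1.29 × 5.28 = 1.03530
(4) 1.29 × 0.836 × 1.11 = 1.19707
Highest is cycle (4) at 1.1971 (>1, arbitrage).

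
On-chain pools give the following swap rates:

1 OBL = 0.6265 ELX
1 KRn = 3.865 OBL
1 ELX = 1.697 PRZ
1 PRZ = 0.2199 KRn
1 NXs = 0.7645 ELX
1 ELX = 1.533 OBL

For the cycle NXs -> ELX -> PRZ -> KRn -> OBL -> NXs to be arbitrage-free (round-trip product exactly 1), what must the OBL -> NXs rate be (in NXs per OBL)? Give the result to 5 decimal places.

0.90691

Known legs of the cycle: 0.7645 × 1.697 × 0.2199 × 3.865 = 1.10264080366275
For no arbitrage the full-cycle product must be 1, so the missing rate is 1 / 1.10264080366275 ≈ 0.9069137.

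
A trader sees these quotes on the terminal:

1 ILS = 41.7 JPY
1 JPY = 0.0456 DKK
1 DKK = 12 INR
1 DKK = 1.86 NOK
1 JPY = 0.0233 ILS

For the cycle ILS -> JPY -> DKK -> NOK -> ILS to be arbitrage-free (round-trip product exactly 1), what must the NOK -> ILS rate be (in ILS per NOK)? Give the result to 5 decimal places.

Known legs of the cycle: 41.7 × 0.0456 × 1.86 = 3.5368272
For no arbitrage the full-cycle product must be 1, so the missing rate is 1 / 3.5368272 ≈ 0.2827393.

0.28274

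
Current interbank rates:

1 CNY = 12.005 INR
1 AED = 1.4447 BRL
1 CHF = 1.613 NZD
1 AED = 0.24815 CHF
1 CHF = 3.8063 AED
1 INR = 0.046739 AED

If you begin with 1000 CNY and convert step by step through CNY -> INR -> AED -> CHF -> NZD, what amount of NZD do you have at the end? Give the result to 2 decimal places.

1000 CNY × 12.005 = 12005 INR
12005 INR × 0.046739 = 561.101695 AED
561.101695 AED × 0.24815 = 139.23738561425 CHF
139.23738561425 CHF × 1.613 = 224.58990299578525 NZD

224.59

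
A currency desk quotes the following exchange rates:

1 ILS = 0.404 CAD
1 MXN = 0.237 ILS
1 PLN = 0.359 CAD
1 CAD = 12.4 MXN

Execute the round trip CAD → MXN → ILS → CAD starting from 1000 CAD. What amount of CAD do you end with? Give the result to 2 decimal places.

1000 CAD × 12.4 = 12400 MXN
12400 MXN × 0.237 = 2938.8 ILS
2938.8 ILS × 0.404 = 1187.2752 CAD

1187.28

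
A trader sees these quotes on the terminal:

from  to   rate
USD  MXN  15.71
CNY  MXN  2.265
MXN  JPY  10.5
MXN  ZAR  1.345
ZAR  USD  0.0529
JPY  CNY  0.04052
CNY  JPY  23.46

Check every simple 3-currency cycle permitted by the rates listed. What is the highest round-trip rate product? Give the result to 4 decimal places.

1.1178

USD→MXN→ZAR→USD: 15.71 × 1.345 × 0.0529 = 1.11777
JPY→CNY→MXN→JPY: 0.04052 × 2.265 × 10.5 = 0.96367
Maximum is USD→MXN→ZAR→USD at 1.1178; arbitrage exists.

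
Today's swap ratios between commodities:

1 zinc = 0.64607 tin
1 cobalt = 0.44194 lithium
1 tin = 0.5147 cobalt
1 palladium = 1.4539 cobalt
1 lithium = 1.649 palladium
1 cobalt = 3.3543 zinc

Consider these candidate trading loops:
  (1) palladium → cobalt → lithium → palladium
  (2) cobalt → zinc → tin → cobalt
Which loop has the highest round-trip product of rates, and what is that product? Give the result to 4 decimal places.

(1) 1.4539 × 0.44194 × 1.649 = 1.05954
(2) 3.3543 × 0.64607 × 0.5147 = 1.11541
Highest is cycle (2) at 1.1154 (>1, arbitrage).

1.1154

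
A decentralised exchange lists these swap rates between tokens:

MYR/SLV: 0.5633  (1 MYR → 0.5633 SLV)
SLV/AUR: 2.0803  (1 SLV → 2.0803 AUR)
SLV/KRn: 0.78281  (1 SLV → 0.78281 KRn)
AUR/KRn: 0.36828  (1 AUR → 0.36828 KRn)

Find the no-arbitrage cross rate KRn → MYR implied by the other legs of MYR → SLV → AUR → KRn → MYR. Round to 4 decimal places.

2.3172

Known legs of the cycle: 0.5633 × 2.0803 × 0.36828 = 0.4315626535572
For no arbitrage the full-cycle product must be 1, so the missing rate is 1 / 0.4315626535572 ≈ 2.317161.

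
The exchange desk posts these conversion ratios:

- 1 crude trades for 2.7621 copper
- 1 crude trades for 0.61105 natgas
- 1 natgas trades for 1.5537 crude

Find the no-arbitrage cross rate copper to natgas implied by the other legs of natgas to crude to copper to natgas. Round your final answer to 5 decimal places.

Known legs of the cycle: 1.5537 × 2.7621 = 4.29147477
For no arbitrage the full-cycle product must be 1, so the missing rate is 1 / 4.29147477 ≈ 0.2330201.

0.23302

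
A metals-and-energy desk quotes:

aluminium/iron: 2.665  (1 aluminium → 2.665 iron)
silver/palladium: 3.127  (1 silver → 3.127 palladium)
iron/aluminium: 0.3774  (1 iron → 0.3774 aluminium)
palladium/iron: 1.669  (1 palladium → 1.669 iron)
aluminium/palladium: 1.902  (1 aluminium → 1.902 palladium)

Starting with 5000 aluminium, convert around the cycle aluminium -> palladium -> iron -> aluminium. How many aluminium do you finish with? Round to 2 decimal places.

5990.16

5000 aluminium × 1.902 = 9510 palladium
9510 palladium × 1.669 = 15872.19 iron
15872.19 iron × 0.3774 = 5990.164506 aluminium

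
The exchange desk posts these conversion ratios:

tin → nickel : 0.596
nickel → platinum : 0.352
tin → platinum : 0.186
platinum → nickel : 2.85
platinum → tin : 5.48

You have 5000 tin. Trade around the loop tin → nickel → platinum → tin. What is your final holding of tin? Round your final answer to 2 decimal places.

5000 tin × 0.596 = 2980 nickel
2980 nickel × 0.352 = 1048.96 platinum
1048.96 platinum × 5.48 = 5748.3008 tin

5748.30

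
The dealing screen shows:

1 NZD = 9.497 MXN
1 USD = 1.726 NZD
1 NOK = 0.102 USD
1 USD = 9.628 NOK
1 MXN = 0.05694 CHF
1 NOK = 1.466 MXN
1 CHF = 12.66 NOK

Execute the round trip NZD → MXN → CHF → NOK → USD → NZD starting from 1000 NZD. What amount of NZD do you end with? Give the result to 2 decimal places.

1000 NZD × 9.497 = 9497 MXN
9497 MXN × 0.05694 = 540.75918 CHF
540.75918 CHF × 12.66 = 6846.0112188 NOK
6846.0112188 NOK × 0.102 = 698.2931443176 USD
698.2931443176 USD × 1.726 = 1205.2539670921776 NZD

1205.25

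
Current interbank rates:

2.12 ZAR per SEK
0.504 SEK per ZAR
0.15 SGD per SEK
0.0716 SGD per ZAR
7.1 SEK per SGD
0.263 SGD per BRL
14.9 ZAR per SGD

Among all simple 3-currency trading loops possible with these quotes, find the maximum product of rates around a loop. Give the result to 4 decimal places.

1.1264

ZAR→SEK→SGD→ZAR: 0.504 × 0.15 × 14.9 = 1.12644
ZAR→SGD→SEK→ZAR: 0.0716 × 7.1 × 2.12 = 1.07772
Maximum is ZAR→SEK→SGD→ZAR at 1.1264; arbitrage exists.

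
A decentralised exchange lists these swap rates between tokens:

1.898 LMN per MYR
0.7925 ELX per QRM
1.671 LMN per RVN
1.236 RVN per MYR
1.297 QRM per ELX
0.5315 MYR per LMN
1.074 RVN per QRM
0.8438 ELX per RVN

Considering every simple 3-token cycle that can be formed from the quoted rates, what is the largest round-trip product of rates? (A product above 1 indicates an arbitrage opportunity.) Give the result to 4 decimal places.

1.1754

ELX→QRM→RVN→ELX: 1.297 × 1.074 × 0.8438 = 1.17539
MYR→RVN→LMN→MYR: 1.236 × 1.671 × 0.5315 = 1.09774
Maximum is ELX→QRM→RVN→ELX at 1.1754; arbitrage exists.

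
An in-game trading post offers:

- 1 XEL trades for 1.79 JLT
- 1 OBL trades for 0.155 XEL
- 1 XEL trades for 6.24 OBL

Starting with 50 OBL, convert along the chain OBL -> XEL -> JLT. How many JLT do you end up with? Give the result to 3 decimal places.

50 OBL × 0.155 = 7.75 XEL
7.75 XEL × 1.79 = 13.8725 JLT

13.873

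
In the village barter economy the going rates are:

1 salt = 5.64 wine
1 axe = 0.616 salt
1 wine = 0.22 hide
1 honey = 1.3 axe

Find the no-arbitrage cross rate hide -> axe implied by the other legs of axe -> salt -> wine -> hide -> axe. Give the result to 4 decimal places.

1.3083

Known legs of the cycle: 0.616 × 5.64 × 0.22 = 0.7643328
For no arbitrage the full-cycle product must be 1, so the missing rate is 1 / 0.7643328 ≈ 1.308331.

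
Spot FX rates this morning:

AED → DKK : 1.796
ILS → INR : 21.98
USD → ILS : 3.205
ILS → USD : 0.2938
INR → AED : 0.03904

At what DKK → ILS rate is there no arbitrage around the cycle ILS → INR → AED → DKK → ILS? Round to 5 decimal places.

0.64887

Known legs of the cycle: 21.98 × 0.03904 × 1.796 = 1.5411461632
For no arbitrage the full-cycle product must be 1, so the missing rate is 1 / 1.5411461632 ≈ 0.6488677.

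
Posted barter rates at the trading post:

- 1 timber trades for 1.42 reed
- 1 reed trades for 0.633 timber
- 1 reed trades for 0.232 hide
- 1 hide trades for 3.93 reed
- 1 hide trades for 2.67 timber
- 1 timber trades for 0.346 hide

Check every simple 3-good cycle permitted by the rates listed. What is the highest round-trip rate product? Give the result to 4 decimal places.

0.8796

timber→reed→hide→timber: 1.42 × 0.232 × 2.67 = 0.87960
timber→hide→reed→timber: 0.346 × 3.93 × 0.633 = 0.86074
Maximum is timber→reed→hide→timber at 0.8796; no arbitrage — every cycle loses value.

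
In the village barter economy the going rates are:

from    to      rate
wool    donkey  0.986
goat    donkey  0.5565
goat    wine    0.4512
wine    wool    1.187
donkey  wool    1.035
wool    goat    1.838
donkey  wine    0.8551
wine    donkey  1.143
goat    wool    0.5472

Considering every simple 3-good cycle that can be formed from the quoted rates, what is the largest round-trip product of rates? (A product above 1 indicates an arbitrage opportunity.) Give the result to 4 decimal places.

goat→donkey→wool→goat: 0.5565 × 1.035 × 1.838 = 1.05865
wine→wool→donkey→wine: 1.187 × 0.986 × 0.8551 = 1.00079
wine→wool→goat→wine: 1.187 × 1.838 × 0.4512 = 0.98439
Maximum is goat→donkey→wool→goat at 1.0586; arbitrage exists.

1.0586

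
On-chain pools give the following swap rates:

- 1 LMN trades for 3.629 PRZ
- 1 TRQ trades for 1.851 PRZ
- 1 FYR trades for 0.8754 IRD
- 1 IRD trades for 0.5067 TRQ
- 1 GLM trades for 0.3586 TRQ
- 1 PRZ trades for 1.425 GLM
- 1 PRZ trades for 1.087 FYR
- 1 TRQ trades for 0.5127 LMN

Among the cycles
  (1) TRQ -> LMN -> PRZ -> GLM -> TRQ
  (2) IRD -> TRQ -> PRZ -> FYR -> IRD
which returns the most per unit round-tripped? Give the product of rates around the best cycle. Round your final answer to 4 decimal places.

0.9508

(1) 0.5127 × 3.629 × 1.425 × 0.3586 = 0.95077
(2) 0.5067 × 1.851 × 1.087 × 0.8754 = 0.89247
Highest is cycle (1) at 0.9508 (≤1, no arbitrage).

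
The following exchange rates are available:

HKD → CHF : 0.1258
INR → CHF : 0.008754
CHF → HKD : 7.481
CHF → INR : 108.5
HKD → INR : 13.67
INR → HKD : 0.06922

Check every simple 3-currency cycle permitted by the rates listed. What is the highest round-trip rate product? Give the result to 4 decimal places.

INR→HKD→CHF→INR: 0.06922 × 0.1258 × 108.5 = 0.94480
INR→CHF→HKD→INR: 0.008754 × 7.481 × 13.67 = 0.89523
Maximum is INR→HKD→CHF→INR at 0.9448; no arbitrage — every cycle loses value.

0.9448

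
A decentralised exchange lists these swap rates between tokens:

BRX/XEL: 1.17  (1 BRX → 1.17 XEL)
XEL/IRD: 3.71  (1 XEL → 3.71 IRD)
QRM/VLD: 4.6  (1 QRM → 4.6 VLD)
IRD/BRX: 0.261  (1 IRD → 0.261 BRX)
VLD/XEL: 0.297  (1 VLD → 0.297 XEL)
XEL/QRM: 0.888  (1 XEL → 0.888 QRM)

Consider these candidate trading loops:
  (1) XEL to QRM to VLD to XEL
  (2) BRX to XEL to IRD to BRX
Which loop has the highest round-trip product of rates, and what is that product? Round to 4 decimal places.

1.2132

(1) 0.888 × 4.6 × 0.297 = 1.21319
(2) 1.17 × 3.71 × 0.261 = 1.13292
Highest is cycle (1) at 1.2132 (>1, arbitrage).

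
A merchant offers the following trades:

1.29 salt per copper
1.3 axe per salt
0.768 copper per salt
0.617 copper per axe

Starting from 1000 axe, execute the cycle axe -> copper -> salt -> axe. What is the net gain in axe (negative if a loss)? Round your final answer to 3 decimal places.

34.709

1000 axe × 0.617 = 617 copper
617 copper × 1.29 = 795.93 salt
795.93 salt × 1.3 = 1034.709 axe
Net change: 1034.709 − 1000 = 34.709 axe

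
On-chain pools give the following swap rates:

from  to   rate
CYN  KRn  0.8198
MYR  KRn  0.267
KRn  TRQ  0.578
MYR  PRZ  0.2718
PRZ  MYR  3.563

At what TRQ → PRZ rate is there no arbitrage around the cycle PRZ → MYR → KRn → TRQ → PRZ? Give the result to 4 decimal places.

Known legs of the cycle: 3.563 × 0.267 × 0.578 = 0.549863538
For no arbitrage the full-cycle product must be 1, so the missing rate is 1 / 0.549863538 ≈ 1.818633.

1.8186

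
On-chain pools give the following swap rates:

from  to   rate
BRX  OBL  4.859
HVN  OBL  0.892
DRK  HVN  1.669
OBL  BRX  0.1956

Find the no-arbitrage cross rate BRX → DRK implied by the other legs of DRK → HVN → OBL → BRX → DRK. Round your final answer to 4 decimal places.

Known legs of the cycle: 1.669 × 0.892 × 0.1956 = 0.2911991088
For no arbitrage the full-cycle product must be 1, so the missing rate is 1 / 0.2911991088 ≈ 3.434076.

3.4341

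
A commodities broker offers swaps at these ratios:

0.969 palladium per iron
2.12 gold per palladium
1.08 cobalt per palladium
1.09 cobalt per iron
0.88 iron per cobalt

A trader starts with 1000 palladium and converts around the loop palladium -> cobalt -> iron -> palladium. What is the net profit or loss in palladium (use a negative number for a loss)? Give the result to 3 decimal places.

1000 palladium × 1.08 = 1080 cobalt
1080 cobalt × 0.88 = 950.4 iron
950.4 iron × 0.969 = 920.9376 palladium
Net change: 920.9376 − 1000 = -79.0624 palladium

-79.062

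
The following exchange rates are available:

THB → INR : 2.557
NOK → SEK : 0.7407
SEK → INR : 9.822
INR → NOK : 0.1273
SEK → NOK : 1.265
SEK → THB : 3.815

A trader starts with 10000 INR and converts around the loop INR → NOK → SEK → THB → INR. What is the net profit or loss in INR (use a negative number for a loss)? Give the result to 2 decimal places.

10000 INR × 0.1273 = 1273 NOK
1273 NOK × 0.7407 = 942.9111 SEK
942.9111 SEK × 3.815 = 3597.2058465 THB
3597.2058465 THB × 2.557 = 9198.0553495005 INR
Net change: 9198.0553495005 − 10000 = -801.9446504995 INR

-801.94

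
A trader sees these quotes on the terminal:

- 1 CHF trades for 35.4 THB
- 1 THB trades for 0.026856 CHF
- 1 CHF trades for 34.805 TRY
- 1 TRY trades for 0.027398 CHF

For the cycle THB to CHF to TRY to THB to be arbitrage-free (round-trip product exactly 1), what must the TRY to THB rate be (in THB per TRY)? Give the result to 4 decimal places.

Known legs of the cycle: 0.026856 × 34.805 = 0.93472308
For no arbitrage the full-cycle product must be 1, so the missing rate is 1 / 0.93472308 ≈ 1.069836.

1.0698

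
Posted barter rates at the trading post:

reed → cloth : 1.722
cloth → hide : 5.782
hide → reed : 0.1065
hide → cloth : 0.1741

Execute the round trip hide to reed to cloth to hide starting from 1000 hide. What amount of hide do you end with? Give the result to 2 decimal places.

1060.38

1000 hide × 0.1065 = 106.5 reed
106.5 reed × 1.722 = 183.393 cloth
183.393 cloth × 5.782 = 1060.378326 hide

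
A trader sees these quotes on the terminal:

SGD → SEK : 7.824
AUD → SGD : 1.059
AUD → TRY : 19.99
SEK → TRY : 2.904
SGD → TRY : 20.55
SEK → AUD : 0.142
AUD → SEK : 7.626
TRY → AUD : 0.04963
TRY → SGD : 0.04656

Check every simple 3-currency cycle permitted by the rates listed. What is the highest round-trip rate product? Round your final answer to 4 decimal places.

1.1766

AUD→SGD→SEK→AUD: 1.059 × 7.824 × 0.142 = 1.17656
AUD→SEK→TRY→AUD: 7.626 × 2.904 × 0.04963 = 1.09910
AUD→SGD→TRY→AUD: 1.059 × 20.55 × 0.04963 = 1.08007
SGD→SEK→TRY→SGD: 7.824 × 2.904 × 0.04656 = 1.05788
Maximum is AUD→SGD→SEK→AUD at 1.1766; arbitrage exists.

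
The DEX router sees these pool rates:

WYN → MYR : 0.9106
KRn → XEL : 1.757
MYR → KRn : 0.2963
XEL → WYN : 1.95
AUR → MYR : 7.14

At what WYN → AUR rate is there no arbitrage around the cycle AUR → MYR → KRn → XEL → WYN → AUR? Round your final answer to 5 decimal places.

0.13796

Known legs of the cycle: 7.14 × 0.2963 × 1.757 × 1.95 = 7.2483012693
For no arbitrage the full-cycle product must be 1, so the missing rate is 1 / 7.2483012693 ≈ 0.1379634.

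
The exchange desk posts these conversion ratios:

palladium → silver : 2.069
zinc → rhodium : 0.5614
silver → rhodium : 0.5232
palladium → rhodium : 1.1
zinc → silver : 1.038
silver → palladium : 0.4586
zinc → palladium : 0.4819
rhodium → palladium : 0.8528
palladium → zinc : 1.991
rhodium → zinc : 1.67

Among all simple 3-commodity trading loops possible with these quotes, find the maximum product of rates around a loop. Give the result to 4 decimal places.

rhodium→palladium→zinc→rhodium: 0.8528 × 1.991 × 0.5614 = 0.95321
silver→palladium→zinc→silver: 0.4586 × 1.991 × 1.038 = 0.94777
silver→rhodium→palladium→silver: 0.5232 × 0.8528 × 2.069 = 0.92316
silver→rhodium→zinc→silver: 0.5232 × 1.67 × 1.038 = 0.90695
rhodium→zinc→palladium→rhodium: 1.67 × 0.4819 × 1.1 = 0.88525
Maximum is rhodium→palladium→zinc→rhodium at 0.9532; no arbitrage — every cycle loses value.

0.9532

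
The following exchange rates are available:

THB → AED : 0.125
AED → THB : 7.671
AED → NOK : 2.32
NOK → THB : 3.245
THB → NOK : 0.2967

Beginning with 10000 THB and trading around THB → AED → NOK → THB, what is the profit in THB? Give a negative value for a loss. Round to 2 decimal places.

-589.50

10000 THB × 0.125 = 1250 AED
1250 AED × 2.32 = 2900 NOK
2900 NOK × 3.245 = 9410.5 THB
Net change: 9410.5 − 10000 = -589.5 THB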